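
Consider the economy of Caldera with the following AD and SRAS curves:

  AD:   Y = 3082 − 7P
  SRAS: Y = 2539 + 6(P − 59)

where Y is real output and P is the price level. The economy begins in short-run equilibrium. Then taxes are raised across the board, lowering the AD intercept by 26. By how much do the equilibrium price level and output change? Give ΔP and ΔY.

ΔP = -2, ΔY = -12

This is a negative demand shock: AD shifts left.
New AD: Y = 3056 − 7P.
SRAS can be written Y = 2185 + 6P.
Set AD = SRAS: 3056 − 7P = 2185 + 6P, so 871 = 13P and P = 67.
Y = 3056 − 7·67 = 2587.
Initially P = 69, Y = 2599, so ΔP = -2 and ΔY = -12.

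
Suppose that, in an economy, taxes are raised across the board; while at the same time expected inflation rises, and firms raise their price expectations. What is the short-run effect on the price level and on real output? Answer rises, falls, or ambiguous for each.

The first event is a negative demand shock: AD shifts left, which by itself pushes P down and Y down.
The second is an adverse supply shock: SRAS shifts left, which by itself pushes P up and Y down.
The two shocks push P in opposite directions, so the effect on P is ambiguous. Both shocks push Y down, so Y falls.

Price level: ambiguous; output: falls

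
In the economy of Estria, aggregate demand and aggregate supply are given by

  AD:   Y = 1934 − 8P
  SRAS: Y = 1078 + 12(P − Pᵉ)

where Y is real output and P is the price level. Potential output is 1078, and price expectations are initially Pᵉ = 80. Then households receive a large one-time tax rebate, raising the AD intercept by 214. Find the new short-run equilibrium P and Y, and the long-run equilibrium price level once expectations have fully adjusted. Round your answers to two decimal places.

AD shifts right: new AD is Y = 2148 − 8P. With Pᵉ = 80, SRAS is Y = 118 + 12P.
Short run: 2148 − 8P = 118 + 12P gives 2030 = 20P, so P = 101.50 and Y = 2148 − 8P = 1336.00.
Y = 1336.00 is above potential 1078; expectations adjust and SRAS shifts left until Y = 1078.
Long run: on the new AD curve, 1078 = 2148 − 8P gives P = 133.75.

Short run: P = 101.50, Y = 1336.00. Long run: P = 133.75.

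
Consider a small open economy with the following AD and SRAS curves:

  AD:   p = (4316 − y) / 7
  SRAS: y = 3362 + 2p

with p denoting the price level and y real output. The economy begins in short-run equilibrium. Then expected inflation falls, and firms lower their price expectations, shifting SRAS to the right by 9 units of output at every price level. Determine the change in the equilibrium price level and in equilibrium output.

This is a positive supply shock: SRAS shifts right.
New SRAS: y = 3371 + 2p.
Set AD = SRAS: 4316 − 7p = 3371 + 2p, so 945 = 9p and p = 105.
y = 4316 − 7·105 = 3581.
Initially p = 106, y = 3574, so Δp = -1 and Δy = +7.

Δp = -1, Δy = +7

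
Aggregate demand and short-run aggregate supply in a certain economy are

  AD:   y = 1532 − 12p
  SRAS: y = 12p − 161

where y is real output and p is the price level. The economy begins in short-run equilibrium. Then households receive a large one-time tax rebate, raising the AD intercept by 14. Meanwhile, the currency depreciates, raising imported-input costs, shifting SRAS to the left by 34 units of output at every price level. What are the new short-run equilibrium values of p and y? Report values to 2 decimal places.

p = 72.54, y = 675.50

After both shocks: AD is y = 1546 − 12p and SRAS is y = 12p − 195.
Setting them equal: 1741 = 24p, so p = 72.54.
Substituting into AD, y = 675.50.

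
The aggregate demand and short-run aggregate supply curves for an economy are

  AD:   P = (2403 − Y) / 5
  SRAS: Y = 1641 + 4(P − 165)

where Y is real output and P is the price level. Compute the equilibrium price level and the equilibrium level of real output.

Write SRAS as Y = 1641 + 4P − 660 = 981 + 4P.
Rearrange AD to Y = 2403 − 5P.
Set AD = SRAS: 2403 − 5P = 981 + 4P, so 1422 = 9P and P = 158.
Then Y = 2403 − 5·158 = 1613.

P = 158, Y = 1613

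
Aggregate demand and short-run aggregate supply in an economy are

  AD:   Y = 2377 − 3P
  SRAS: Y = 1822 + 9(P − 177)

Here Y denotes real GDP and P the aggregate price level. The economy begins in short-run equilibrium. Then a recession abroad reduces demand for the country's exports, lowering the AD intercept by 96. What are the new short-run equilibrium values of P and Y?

P = 171, Y = 1768

This is a negative demand shock: AD shifts left.
New AD: Y = 2281 − 3P.
SRAS can be written Y = 229 + 9P.
Set AD = SRAS: 2281 − 3P = 229 + 9P, so 2052 = 12P and P = 171.
Y = 2281 − 3·171 = 1768.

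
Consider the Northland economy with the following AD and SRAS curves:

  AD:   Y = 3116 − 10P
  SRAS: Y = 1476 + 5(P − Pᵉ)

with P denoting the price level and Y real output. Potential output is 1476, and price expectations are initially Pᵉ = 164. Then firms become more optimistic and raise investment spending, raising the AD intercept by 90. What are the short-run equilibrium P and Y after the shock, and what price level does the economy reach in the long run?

Short run: P = 170, Y = 1506. Long run: P = 173.

AD shifts right: new AD is Y = 3206 − 10P. With Pᵉ = 164, SRAS is Y = 656 + 5P.
Short run: 3206 − 10P = 656 + 5P gives 2550 = 15P, so P = 170 and Y = 3206 − 10·170 = 1506.
Y = 1506 is above potential 1476; expectations adjust and SRAS shifts left until Y = 1476.
Long run: on the new AD curve, 1476 = 3206 − 10P gives P = 173.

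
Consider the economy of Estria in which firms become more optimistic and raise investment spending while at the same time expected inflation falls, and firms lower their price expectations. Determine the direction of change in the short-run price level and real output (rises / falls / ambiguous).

Price level: ambiguous; output: rises

The first event is a positive demand shock: AD shifts right, which by itself pushes P up and Y up.
The second is a favourable supply shock: SRAS shifts right, which by itself pushes P down and Y up.
The two shocks push P in opposite directions, so the effect on P is ambiguous. Both shocks push Y up, so Y rises.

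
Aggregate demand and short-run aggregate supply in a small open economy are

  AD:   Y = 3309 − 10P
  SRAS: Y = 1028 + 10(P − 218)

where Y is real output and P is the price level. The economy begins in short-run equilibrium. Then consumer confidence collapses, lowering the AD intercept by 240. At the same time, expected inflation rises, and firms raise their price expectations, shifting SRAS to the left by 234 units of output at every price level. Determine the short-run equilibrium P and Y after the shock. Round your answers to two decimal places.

P = 222.75, Y = 841.50

After both shocks: AD is Y = 3069 − 10P and SRAS is Y = 10P − 1386.
Setting them equal: 4455 = 20P, so P = 222.75.
Substituting into AD, Y = 841.50.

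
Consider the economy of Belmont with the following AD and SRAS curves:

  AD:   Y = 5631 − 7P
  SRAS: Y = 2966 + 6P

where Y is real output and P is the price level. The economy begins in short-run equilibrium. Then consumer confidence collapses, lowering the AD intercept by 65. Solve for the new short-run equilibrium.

This is a negative demand shock: AD shifts left.
New AD: Y = 5566 − 7P.
Set AD = SRAS: 5566 − 7P = 2966 + 6P, so 2600 = 13P and P = 200.
Y = 5566 − 7·200 = 4166.

P = 200, Y = 4166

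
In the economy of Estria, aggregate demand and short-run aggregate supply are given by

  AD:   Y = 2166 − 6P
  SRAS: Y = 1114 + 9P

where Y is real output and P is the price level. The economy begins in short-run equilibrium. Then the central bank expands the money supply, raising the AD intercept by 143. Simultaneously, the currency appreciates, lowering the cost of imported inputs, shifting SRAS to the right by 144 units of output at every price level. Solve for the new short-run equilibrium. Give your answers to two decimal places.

After both shocks: AD is Y = 2309 − 6P and SRAS is Y = 1258 + 9P.
Setting them equal: 1051 = 15P, so P = 70.07.
Substituting into AD, Y = 1888.60.

P = 70.07, Y = 1888.60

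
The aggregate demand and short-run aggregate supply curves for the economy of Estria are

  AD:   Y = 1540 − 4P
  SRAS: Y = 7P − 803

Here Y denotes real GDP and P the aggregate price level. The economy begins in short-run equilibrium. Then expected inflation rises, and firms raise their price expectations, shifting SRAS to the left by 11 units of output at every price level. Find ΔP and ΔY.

ΔP = +1, ΔY = -4

This is a negative supply shock: SRAS shifts left.
New SRAS: Y = 7P − 814.
Set AD = SRAS: 1540 − 4P = 7P − 814, so 2354 = 11P and P = 214.
Y = 1540 − 4·214 = 684.
Initially P = 213, Y = 688, so ΔP = +1 and ΔY = -4.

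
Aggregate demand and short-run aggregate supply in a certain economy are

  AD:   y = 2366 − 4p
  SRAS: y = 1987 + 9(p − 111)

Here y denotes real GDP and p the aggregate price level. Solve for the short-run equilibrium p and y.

Write SRAS as y = 1987 + 9p − 999 = 988 + 9p.
Set AD = SRAS: 2366 − 4p = 988 + 9p, so 1378 = 13p and p = 106.
Then y = 2366 − 4·106 = 1942.

p = 106, y = 1942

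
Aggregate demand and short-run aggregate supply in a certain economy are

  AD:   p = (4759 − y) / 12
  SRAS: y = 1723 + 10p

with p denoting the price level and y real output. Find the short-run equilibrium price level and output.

p = 138, y = 3103

Rearrange AD to y = 4759 − 12p.
Set AD = SRAS: 4759 − 12p = 1723 + 10p, so 3036 = 22p and p = 138.
Then y = 4759 − 12·138 = 3103.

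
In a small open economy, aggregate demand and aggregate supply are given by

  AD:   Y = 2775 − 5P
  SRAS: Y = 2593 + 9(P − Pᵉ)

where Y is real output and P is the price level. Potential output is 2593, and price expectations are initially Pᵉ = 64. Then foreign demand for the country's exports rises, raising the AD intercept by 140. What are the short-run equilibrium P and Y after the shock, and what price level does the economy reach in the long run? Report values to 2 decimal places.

AD shifts right: new AD is Y = 2915 − 5P. With Pᵉ = 64, SRAS is Y = 2017 + 9P.
Short run: 2915 − 5P = 2017 + 9P gives 898 = 14P, so P = 64.14 and Y = 2915 − 5P = 2594.29.
Y = 2594.29 is above potential 2593; expectations adjust and SRAS shifts left until Y = 2593.
Long run: on the new AD curve, 2593 = 2915 − 5P gives P = 64.40.

Short run: P = 64.14, Y = 2594.29. Long run: P = 64.40.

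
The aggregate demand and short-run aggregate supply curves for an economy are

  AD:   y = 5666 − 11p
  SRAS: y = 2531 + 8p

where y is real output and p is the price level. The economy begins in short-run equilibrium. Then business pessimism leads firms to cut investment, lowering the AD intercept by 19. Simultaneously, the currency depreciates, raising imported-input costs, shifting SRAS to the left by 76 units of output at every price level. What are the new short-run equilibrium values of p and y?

After both shocks: AD is y = 5647 − 11p and SRAS is y = 2455 + 8p.
Setting them equal: 3192 = 19p, so p = 168.
y = 5647 − 11·168 = 3799.

p = 168, y = 3799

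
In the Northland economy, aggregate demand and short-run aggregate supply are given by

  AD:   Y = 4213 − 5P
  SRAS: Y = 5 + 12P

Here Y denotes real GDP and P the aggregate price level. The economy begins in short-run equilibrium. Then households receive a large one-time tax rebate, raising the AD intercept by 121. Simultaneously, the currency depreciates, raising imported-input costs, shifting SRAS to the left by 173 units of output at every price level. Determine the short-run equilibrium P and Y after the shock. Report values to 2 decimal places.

P = 264.82, Y = 3009.88

After both shocks: AD is Y = 4334 − 5P and SRAS is Y = 12P − 168.
Setting them equal: 4502 = 17P, so P = 264.82.
Substituting into AD, Y = 3009.88.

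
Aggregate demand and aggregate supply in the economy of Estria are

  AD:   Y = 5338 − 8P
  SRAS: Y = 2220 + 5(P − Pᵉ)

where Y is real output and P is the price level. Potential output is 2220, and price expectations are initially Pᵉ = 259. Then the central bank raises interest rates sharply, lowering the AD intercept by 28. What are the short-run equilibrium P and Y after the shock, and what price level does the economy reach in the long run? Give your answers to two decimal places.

AD shifts left: new AD is Y = 5310 − 8P. With Pᵉ = 259, SRAS is Y = 925 + 5P.
Short run: 5310 − 8P = 925 + 5P gives 4385 = 13P, so P = 337.31 and Y = 5310 − 8P = 2611.54.
Y = 2611.54 is above potential 2220; expectations adjust and SRAS shifts left until Y = 2220.
Long run: on the new AD curve, 2220 = 5310 − 8P gives P = 386.25.

Short run: P = 337.31, Y = 2611.54. Long run: P = 386.25.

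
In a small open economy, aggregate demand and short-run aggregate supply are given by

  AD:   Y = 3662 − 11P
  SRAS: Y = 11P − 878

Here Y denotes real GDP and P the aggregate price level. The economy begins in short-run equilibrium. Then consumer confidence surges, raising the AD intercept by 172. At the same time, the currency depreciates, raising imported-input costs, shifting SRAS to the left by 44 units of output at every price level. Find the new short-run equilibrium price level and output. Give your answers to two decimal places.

After both shocks: AD is Y = 3834 − 11P and SRAS is Y = 11P − 922.
Setting them equal: 4756 = 22P, so P = 216.18.
Substituting into AD, Y = 1456.00.

P = 216.18, Y = 1456.00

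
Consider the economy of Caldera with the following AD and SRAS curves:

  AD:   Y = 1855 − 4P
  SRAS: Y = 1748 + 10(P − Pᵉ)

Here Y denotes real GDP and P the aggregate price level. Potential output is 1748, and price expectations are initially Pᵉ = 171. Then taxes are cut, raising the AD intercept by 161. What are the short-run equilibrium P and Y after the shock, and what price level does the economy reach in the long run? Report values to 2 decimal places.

Short run: P = 141.29, Y = 1450.86. Long run: P = 67.00.

AD shifts right: new AD is Y = 2016 − 4P. With Pᵉ = 171, SRAS is Y = 38 + 10P.
Short run: 2016 − 4P = 38 + 10P gives 1978 = 14P, so P = 141.29 and Y = 2016 − 4P = 1450.86.
Y = 1450.86 is below potential 1748; expectations adjust and SRAS shifts right until Y = 1748.
Long run: on the new AD curve, 1748 = 2016 − 4P gives P = 67.00.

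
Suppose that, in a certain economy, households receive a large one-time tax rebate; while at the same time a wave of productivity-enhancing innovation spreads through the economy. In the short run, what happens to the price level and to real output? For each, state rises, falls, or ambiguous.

The first event is a positive demand shock: AD shifts right, which by itself pushes P up and Y up.
The second is a favourable supply shock: SRAS shifts right, which by itself pushes P down and Y up.
The two shocks push P in opposite directions, so the effect on P is ambiguous. Both shocks push Y up, so Y rises.

Price level: ambiguous; output: rises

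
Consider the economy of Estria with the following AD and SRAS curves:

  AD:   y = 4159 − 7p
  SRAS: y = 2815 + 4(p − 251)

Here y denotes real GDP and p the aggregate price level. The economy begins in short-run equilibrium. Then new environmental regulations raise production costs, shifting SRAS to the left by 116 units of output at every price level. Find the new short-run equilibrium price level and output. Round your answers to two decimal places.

p = 224.00, y = 2591.00

This is a negative supply shock: SRAS shifts left.
New SRAS: y = 1695 + 4p.
Set AD = SRAS: 4159 − 7p = 1695 + 4p, so 2464 = 11p and p = 224.00.
Substituting into AD, y = 2591.00.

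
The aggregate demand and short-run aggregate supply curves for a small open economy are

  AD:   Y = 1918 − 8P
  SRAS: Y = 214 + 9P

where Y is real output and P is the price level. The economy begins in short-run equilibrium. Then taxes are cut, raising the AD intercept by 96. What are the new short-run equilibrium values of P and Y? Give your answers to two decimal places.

This is a positive demand shock: AD shifts right.
New AD: Y = 2014 − 8P.
Set AD = SRAS: 2014 − 8P = 214 + 9P, so 1800 = 17P and P = 105.88.
Substituting into AD, Y = 1166.94.

P = 105.88, Y = 1166.94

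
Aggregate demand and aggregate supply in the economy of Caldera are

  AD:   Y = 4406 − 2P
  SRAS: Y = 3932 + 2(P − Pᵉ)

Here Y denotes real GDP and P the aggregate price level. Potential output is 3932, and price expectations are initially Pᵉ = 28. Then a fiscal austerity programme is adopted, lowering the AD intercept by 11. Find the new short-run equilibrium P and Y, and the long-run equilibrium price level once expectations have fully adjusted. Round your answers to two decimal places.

Short run: P = 129.75, Y = 4135.50. Long run: P = 231.50.

AD shifts left: new AD is Y = 4395 − 2P. With Pᵉ = 28, SRAS is Y = 3876 + 2P.
Short run: 4395 − 2P = 3876 + 2P gives 519 = 4P, so P = 129.75 and Y = 4395 − 2P = 4135.50.
Y = 4135.50 is above potential 3932; expectations adjust and SRAS shifts left until Y = 3932.
Long run: on the new AD curve, 3932 = 4395 − 2P gives P = 231.50.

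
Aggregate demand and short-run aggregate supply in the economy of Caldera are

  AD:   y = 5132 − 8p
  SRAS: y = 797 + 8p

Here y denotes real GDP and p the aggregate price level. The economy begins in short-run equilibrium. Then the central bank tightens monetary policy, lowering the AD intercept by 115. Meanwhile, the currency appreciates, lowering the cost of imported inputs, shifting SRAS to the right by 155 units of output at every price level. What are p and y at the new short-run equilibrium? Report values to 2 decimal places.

After both shocks: AD is y = 5017 − 8p and SRAS is y = 952 + 8p.
Setting them equal: 4065 = 16p, so p = 254.06.
Substituting into AD, y = 2984.50.

p = 254.06, y = 2984.50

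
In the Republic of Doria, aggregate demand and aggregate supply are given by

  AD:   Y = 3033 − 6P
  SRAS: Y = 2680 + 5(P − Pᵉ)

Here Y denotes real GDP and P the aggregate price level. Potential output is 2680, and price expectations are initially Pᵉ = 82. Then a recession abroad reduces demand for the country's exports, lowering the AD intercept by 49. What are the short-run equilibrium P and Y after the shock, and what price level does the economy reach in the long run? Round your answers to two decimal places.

AD shifts left: new AD is Y = 2984 − 6P. With Pᵉ = 82, SRAS is Y = 2270 + 5P.
Short run: 2984 − 6P = 2270 + 5P gives 714 = 11P, so P = 64.91 and Y = 2984 − 6P = 2594.55.
Y = 2594.55 is below potential 2680; expectations adjust and SRAS shifts right until Y = 2680.
Long run: on the new AD curve, 2680 = 2984 − 6P gives P = 50.67.

Short run: P = 64.91, Y = 2594.55. Long run: P = 50.67.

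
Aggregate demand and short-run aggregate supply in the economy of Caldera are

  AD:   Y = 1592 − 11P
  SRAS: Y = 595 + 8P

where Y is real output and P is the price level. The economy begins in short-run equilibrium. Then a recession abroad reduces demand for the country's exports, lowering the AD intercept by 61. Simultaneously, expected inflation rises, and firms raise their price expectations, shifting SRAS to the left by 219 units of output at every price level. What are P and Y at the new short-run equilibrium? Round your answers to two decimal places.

P = 60.79, Y = 862.32

After both shocks: AD is Y = 1531 − 11P and SRAS is Y = 376 + 8P.
Setting them equal: 1155 = 19P, so P = 60.79.
Substituting into AD, Y = 862.32.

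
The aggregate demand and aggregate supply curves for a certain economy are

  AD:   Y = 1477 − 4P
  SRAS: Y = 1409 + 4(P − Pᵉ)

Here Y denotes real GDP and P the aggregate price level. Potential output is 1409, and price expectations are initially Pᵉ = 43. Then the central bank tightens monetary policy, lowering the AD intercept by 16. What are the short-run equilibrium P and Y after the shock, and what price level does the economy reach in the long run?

AD shifts left: new AD is Y = 1461 − 4P. With Pᵉ = 43, SRAS is Y = 1237 + 4P.
Short run: 1461 − 4P = 1237 + 4P gives 224 = 8P, so P = 28 and Y = 1461 − 4·28 = 1349.
Y = 1349 is below potential 1409; expectations adjust and SRAS shifts right until Y = 1409.
Long run: on the new AD curve, 1409 = 1461 − 4P gives P = 13.

Short run: P = 28, Y = 1349. Long run: P = 13.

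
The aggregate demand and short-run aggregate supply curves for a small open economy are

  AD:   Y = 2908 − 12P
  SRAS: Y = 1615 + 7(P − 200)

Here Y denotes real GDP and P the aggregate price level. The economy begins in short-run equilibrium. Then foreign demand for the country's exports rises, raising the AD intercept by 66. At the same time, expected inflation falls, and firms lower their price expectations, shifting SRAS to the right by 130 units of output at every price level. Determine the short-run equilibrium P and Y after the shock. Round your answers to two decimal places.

P = 138.37, Y = 1313.58

After both shocks: AD is Y = 2974 − 12P and SRAS is Y = 345 + 7P.
Setting them equal: 2629 = 19P, so P = 138.37.
Substituting into AD, Y = 1313.58.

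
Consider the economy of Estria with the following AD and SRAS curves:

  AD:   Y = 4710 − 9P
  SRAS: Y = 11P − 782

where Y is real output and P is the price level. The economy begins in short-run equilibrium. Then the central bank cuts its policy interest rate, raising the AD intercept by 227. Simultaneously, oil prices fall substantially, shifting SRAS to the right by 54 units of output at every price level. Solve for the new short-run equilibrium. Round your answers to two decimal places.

P = 283.25, Y = 2387.75

After both shocks: AD is Y = 4937 − 9P and SRAS is Y = 11P − 728.
Setting them equal: 5665 = 20P, so P = 283.25.
Substituting into AD, Y = 2387.75.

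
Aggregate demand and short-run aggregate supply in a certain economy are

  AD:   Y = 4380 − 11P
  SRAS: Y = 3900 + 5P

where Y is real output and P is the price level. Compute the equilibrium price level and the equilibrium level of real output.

P = 30, Y = 4050

Set AD = SRAS: 4380 − 11P = 3900 + 5P, so 480 = 16P and P = 30.
Then Y = 4380 − 11·30 = 4050.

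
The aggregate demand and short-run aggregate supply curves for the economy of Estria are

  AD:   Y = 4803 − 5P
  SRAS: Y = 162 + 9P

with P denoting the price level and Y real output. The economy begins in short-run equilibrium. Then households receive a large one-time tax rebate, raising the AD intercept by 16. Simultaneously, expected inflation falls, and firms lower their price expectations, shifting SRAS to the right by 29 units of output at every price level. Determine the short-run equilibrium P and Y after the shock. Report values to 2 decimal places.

P = 330.57, Y = 3166.14

After both shocks: AD is Y = 4819 − 5P and SRAS is Y = 191 + 9P.
Setting them equal: 4628 = 14P, so P = 330.57.
Substituting into AD, Y = 3166.14.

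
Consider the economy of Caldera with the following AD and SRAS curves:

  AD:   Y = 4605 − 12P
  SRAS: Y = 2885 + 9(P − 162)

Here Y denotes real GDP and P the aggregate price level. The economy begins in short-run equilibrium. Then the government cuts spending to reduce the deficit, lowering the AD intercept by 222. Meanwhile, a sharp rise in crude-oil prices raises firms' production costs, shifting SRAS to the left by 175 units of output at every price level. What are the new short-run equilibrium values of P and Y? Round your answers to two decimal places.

P = 149.10, Y = 2593.86

After both shocks: AD is Y = 4383 − 12P and SRAS is Y = 1252 + 9P.
Setting them equal: 3131 = 21P, so P = 149.10.
Substituting into AD, Y = 2593.86.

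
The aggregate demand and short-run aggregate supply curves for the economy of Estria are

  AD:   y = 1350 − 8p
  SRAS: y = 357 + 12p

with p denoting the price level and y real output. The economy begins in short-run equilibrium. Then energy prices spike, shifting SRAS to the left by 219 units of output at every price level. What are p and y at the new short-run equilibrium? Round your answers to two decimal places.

p = 60.60, y = 865.20

This is a negative supply shock: SRAS shifts left.
New SRAS: y = 138 + 12p.
Set AD = SRAS: 1350 − 8p = 138 + 12p, so 1212 = 20p and p = 60.60.
Substituting into AD, y = 865.20.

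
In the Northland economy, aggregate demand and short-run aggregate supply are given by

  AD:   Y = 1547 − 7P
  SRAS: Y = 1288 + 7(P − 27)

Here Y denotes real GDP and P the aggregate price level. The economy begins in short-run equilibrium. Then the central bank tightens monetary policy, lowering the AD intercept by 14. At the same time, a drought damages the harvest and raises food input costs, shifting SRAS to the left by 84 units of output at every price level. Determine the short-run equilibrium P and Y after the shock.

After both shocks: AD is Y = 1533 − 7P and SRAS is Y = 1015 + 7P.
Setting them equal: 518 = 14P, so P = 37.
Y = 1533 − 7·37 = 1274.

P = 37, Y = 1274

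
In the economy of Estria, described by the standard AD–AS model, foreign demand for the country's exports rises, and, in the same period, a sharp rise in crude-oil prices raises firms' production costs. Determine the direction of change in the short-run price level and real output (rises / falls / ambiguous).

The first event is a positive demand shock: AD shifts right, which by itself pushes P up and Y up.
The second is an adverse supply shock: SRAS shifts left, which by itself pushes P up and Y down.
Both shocks push P up, so P rises. The two shocks push Y in opposite directions, so the effect on Y is ambiguous.

Price level: rises; output: ambiguous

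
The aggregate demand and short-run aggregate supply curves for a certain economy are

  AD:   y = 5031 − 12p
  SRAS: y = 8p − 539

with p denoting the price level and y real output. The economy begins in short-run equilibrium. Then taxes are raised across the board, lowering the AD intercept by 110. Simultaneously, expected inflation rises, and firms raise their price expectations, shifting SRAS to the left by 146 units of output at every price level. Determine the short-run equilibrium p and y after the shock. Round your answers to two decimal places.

p = 280.30, y = 1557.40

After both shocks: AD is y = 4921 − 12p and SRAS is y = 8p − 685.
Setting them equal: 5606 = 20p, so p = 280.30.
Substituting into AD, y = 1557.40.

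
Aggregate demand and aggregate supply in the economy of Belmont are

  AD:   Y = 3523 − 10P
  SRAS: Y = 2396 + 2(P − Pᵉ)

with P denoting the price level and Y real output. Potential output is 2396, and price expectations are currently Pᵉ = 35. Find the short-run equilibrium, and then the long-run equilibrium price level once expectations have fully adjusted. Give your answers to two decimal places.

Short run: P = 99.75, Y = 2525.50. Long run: P = 112.70.

Short run: with Pᵉ = 35, SRAS is Y = 2326 + 2P. Setting AD = SRAS gives 1197 = 12P, so P = 99.75 and Y = 3523 − 10P = 2525.50.
Output 2525.50 is above potential 2396, so over time expected prices rise and SRAS shifts left until Y returns to 2396.
Long run: Y = 2396 on the AD curve gives 2396 = 3523 − 10P, so P = 112.70.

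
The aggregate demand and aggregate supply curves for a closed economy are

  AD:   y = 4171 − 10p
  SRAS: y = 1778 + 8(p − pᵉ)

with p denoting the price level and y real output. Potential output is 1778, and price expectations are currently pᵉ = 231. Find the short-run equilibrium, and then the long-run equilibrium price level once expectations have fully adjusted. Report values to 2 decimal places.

Short run: with pᵉ = 231, SRAS is y = 8p − 70. Setting AD = SRAS gives 4241 = 18p, so p = 235.61 and y = 4171 − 10p = 1814.89.
Output 1814.89 is above potential 1778, so over time expected prices rise and SRAS shifts left until y returns to 1778.
Long run: y = 1778 on the AD curve gives 1778 = 4171 − 10p, so p = 239.30.

Short run: p = 235.61, y = 1814.89. Long run: p = 239.30.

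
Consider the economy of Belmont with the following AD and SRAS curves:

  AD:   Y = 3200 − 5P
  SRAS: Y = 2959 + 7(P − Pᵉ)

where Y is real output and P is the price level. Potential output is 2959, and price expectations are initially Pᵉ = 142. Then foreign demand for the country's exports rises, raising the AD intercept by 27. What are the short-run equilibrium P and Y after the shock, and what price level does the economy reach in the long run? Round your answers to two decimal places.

AD shifts right: new AD is Y = 3227 − 5P. With Pᵉ = 142, SRAS is Y = 1965 + 7P.
Short run: 3227 − 5P = 1965 + 7P gives 1262 = 12P, so P = 105.17 and Y = 3227 − 5P = 2701.17.
Y = 2701.17 is below potential 2959; expectations adjust and SRAS shifts right until Y = 2959.
Long run: on the new AD curve, 2959 = 3227 − 5P gives P = 53.60.

Short run: P = 105.17, Y = 2701.17. Long run: P = 53.60.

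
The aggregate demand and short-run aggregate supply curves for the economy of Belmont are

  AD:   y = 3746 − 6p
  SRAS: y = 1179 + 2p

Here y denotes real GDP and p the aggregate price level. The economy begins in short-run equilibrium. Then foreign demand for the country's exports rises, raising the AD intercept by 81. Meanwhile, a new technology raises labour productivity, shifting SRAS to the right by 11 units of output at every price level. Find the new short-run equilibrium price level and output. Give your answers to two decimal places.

After both shocks: AD is y = 3827 − 6p and SRAS is y = 1190 + 2p.
Setting them equal: 2637 = 8p, so p = 329.63.
Substituting into AD, y = 1849.25.

p = 329.63, y = 1849.25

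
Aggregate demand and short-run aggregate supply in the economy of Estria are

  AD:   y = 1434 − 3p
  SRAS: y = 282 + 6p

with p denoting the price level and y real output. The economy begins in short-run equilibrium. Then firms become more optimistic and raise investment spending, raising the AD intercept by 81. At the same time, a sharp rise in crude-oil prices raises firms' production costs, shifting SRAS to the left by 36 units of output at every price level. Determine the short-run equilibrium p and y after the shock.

p = 141, y = 1092

After both shocks: AD is y = 1515 − 3p and SRAS is y = 246 + 6p.
Setting them equal: 1269 = 9p, so p = 141.
y = 1515 − 3·141 = 1092.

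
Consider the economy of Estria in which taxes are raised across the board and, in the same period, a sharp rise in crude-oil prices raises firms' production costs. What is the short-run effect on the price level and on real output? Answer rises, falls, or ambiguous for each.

The first event is a negative demand shock: AD shifts left, which by itself pushes P down and Y down.
The second is an adverse supply shock: SRAS shifts left, which by itself pushes P up and Y down.
The two shocks push P in opposite directions, so the effect on P is ambiguous. Both shocks push Y down, so Y falls.

Price level: ambiguous; output: falls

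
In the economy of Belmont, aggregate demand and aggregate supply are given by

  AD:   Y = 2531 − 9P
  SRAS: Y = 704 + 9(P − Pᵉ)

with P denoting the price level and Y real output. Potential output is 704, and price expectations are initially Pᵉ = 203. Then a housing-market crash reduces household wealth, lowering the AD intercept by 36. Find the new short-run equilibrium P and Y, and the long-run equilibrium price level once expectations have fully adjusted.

AD shifts left: new AD is Y = 2495 − 9P. With Pᵉ = 203, SRAS is Y = 9P − 1123.
Short run: 2495 − 9P = 9P − 1123 gives 3618 = 18P, so P = 201 and Y = 2495 − 9·201 = 686.
Y = 686 is below potential 704; expectations adjust and SRAS shifts right until Y = 704.
Long run: on the new AD curve, 704 = 2495 − 9P gives P = 199.

Short run: P = 201, Y = 686. Long run: P = 199.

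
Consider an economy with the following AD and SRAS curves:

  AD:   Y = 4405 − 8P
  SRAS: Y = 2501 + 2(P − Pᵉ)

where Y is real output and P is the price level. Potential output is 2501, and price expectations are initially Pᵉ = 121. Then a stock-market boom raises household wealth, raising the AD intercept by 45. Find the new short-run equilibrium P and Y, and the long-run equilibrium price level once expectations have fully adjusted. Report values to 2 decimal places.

AD shifts right: new AD is Y = 4450 − 8P. With Pᵉ = 121, SRAS is Y = 2259 + 2P.
Short run: 4450 − 8P = 2259 + 2P gives 2191 = 10P, so P = 219.10 and Y = 4450 − 8P = 2697.20.
Y = 2697.20 is above potential 2501; expectations adjust and SRAS shifts left until Y = 2501.
Long run: on the new AD curve, 2501 = 4450 − 8P gives P = 243.63.

Short run: P = 219.10, Y = 2697.20. Long run: P = 243.63.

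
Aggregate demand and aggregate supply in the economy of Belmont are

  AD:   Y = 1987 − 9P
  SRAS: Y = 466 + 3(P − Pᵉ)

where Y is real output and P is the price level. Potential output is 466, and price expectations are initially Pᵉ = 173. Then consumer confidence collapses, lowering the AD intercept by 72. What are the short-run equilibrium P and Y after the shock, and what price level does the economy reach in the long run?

Short run: P = 164, Y = 439. Long run: P = 161.

AD shifts left: new AD is Y = 1915 − 9P. With Pᵉ = 173, SRAS is Y = 3P − 53.
Short run: 1915 − 9P = 3P − 53 gives 1968 = 12P, so P = 164 and Y = 1915 − 9·164 = 439.
Y = 439 is below potential 466; expectations adjust and SRAS shifts right until Y = 466.
Long run: on the new AD curve, 466 = 1915 − 9P gives P = 161.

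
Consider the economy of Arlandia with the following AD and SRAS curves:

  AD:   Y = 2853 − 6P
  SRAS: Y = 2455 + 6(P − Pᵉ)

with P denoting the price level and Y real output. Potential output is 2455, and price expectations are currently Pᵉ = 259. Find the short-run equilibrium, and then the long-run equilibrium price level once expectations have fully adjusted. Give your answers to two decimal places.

Short run: with Pᵉ = 259, SRAS is Y = 901 + 6P. Setting AD = SRAS gives 1952 = 12P, so P = 162.67 and Y = 2853 − 6P = 1877.00.
Output 1877.00 is below potential 2455, so over time expected prices fall and SRAS shifts right until Y returns to 2455.
Long run: Y = 2455 on the AD curve gives 2455 = 2853 − 6P, so P = 66.33.

Short run: P = 162.67, Y = 1877.00. Long run: P = 66.33.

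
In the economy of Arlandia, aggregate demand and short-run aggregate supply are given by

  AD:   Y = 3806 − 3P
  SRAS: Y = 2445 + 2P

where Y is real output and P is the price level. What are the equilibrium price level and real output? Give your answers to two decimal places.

P = 272.20, Y = 2989.40

Set AD = SRAS: 3806 − 3P = 2445 + 2P, so 1361 = 5P and P = 272.20.
Substituting into AD, Y = 3806 − 3P = 2989.40.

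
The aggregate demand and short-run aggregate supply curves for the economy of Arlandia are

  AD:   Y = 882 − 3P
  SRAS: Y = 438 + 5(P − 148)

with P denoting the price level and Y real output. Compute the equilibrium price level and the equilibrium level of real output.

P = 148, Y = 438

Write SRAS as Y = 438 + 5P − 740 = 5P − 302.
Set AD = SRAS: 882 − 3P = 5P − 302, so 1184 = 8P and P = 148.
Then Y = 882 − 3·148 = 438.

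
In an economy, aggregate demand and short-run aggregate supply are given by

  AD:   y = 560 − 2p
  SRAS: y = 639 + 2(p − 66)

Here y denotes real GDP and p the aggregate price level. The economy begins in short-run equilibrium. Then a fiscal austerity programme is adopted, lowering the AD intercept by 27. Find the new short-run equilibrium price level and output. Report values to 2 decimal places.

p = 6.50, y = 520.00

This is a negative demand shock: AD shifts left.
New AD: y = 533 − 2p.
SRAS can be written y = 507 + 2p.
Set AD = SRAS: 533 − 2p = 507 + 2p, so 26 = 4p and p = 6.50.
Substituting into AD, y = 520.00.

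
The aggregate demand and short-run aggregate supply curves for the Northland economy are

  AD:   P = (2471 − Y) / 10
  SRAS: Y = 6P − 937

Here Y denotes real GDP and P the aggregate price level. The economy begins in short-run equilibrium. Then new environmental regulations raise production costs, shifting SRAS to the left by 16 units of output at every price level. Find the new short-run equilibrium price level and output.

This is a negative supply shock: SRAS shifts left.
New SRAS: Y = 6P − 953.
Set AD = SRAS: 2471 − 10P = 6P − 953, so 3424 = 16P and P = 214.
Y = 2471 − 10·214 = 331.

P = 214, Y = 331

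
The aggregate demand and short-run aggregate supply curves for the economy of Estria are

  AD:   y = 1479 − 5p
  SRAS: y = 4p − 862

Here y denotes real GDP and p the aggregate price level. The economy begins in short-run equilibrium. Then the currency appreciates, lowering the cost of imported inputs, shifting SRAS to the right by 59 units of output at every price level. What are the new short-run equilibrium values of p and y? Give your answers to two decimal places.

This is a positive supply shock: SRAS shifts right.
New SRAS: y = 4p − 803.
Set AD = SRAS: 1479 − 5p = 4p − 803, so 2282 = 9p and p = 253.56.
Substituting into AD, y = 211.22.

p = 253.56, y = 211.22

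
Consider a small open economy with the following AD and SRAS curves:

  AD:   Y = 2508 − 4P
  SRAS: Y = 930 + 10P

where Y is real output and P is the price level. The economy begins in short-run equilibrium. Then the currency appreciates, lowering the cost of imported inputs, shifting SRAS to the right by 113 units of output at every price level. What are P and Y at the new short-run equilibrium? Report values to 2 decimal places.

This is a positive supply shock: SRAS shifts right.
New SRAS: Y = 1043 + 10P.
Set AD = SRAS: 2508 − 4P = 1043 + 10P, so 1465 = 14P and P = 104.64.
Substituting into AD, Y = 2089.43.

P = 104.64, Y = 2089.43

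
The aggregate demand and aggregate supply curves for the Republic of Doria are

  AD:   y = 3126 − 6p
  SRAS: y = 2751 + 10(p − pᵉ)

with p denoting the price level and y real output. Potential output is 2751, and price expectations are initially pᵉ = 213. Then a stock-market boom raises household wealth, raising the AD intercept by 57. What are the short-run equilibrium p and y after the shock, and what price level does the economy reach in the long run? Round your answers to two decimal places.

Short run: p = 160.13, y = 2222.25. Long run: p = 72.00.

AD shifts right: new AD is y = 3183 − 6p. With pᵉ = 213, SRAS is y = 621 + 10p.
Short run: 3183 − 6p = 621 + 10p gives 2562 = 16p, so p = 160.13 and y = 3183 − 6p = 2222.25.
y = 2222.25 is below potential 2751; expectations adjust and SRAS shifts right until y = 2751.
Long run: on the new AD curve, 2751 = 3183 − 6p gives p = 72.00.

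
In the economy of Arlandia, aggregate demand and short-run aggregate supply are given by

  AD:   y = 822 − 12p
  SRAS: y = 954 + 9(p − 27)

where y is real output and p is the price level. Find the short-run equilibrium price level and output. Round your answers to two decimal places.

Write SRAS as y = 954 + 9p − 243 = 711 + 9p.
Set AD = SRAS: 822 − 12p = 711 + 9p, so 111 = 21p and p = 5.29.
Substituting into AD, y = 822 − 12p = 758.57.

p = 5.29, y = 758.57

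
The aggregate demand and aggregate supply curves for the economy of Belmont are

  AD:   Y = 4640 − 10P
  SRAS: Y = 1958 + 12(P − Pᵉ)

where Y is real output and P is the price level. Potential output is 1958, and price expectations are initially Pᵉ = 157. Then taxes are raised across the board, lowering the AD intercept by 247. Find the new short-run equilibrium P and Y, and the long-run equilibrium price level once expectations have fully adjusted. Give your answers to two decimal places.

AD shifts left: new AD is Y = 4393 − 10P. With Pᵉ = 157, SRAS is Y = 74 + 12P.
Short run: 4393 − 10P = 74 + 12P gives 4319 = 22P, so P = 196.32 and Y = 4393 − 10P = 2429.82.
Y = 2429.82 is above potential 1958; expectations adjust and SRAS shifts left until Y = 1958.
Long run: on the new AD curve, 1958 = 4393 − 10P gives P = 243.50.

Short run: P = 196.32, Y = 2429.82. Long run: P = 243.50.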